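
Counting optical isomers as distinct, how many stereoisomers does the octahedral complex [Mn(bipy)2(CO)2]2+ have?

An octahedron has six vertices in three trans pairs; every non-trans pair is cis.
Each bipy is bidentate and must span two cis positions.
Systematic placement gives 2 geometric isomers: CO trans; CO cis (chiral).
One of these lacks any improper symmetry element and so occurs as an enantiomeric pair, giving 2 + 1 = 3 stereoisomers in total.

3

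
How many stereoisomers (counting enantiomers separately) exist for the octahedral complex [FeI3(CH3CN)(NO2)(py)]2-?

An octahedron has six vertices in three trans pairs; every non-trans pair is cis.
The distinct arrangements are (4 in all): I mer (3 arrangements); I fac (chiral).
One of these lacks any improper symmetry element and so occurs as an enantiomeric pair, giving 4 + 1 = 5 stereoisomers in total.

5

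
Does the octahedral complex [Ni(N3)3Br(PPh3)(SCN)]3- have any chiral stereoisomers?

Systematic placement gives 4 geometric isomers: N3 mer (3 arrangements); N3 fac (chiral).
One of these lacks any improper symmetry element and so occurs as an enantiomeric pair, giving 4 + 1 = 5 stereoisomers in total.

yes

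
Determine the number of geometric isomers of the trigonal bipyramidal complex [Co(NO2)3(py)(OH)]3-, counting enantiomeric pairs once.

A trigonal bipyramid has two axial and three equatorial sites, which are chemically inequivalent.
The distinct arrangements are (4 in all): py equatorial, OH equatorial; py equatorial, OH axial; py axial, OH equatorial; py axial, OH axial.

4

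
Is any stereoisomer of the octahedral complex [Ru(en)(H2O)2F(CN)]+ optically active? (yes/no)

The six octahedral sites form three mutually perpendicular trans pairs.
Each en is bidentate and must span two cis positions.
Systematic placement gives 4 geometric isomers: H2O cis (3 arrangements, 2 chiral); H2O trans.
Of these, 2 lack any improper symmetry element and so occur as enantiomeric pairs, giving 4 + 2 = 6 stereoisomers in total.

yes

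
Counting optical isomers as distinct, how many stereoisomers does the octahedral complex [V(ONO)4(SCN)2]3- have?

2

In an octahedral complex each vertex has one trans partner and four cis neighbours.
The distinct arrangements are (2 in all): SCN trans; SCN cis.
Each arrangement has an internal mirror plane or centre of symmetry, so none is chiral.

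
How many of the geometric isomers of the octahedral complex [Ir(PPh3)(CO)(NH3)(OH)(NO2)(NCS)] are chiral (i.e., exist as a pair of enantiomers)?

An octahedron has six vertices in three trans pairs; every non-trans pair is cis.
Systematic enumeration (placing each ligand type in turn and discarding arrangements equivalent by rotation or reflection) gives 15 geometric isomers.
Of these, 15 lack any improper symmetry element and so occur as enantiomeric pairs, giving 15 + 15 = 30 stereoisomers in total.

15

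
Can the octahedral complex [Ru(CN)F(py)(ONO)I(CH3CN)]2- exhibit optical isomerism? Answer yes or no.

yes

In an octahedral complex each vertex has one trans partner and four cis neighbours.
Placing the ligands in turn and identifying arrangements related by rotation or reflection leaves 15 distinct geometric isomers.
Of these, 15 lack any improper symmetry element and so occur as enantiomeric pairs, giving 15 + 15 = 30 stereoisomers in total.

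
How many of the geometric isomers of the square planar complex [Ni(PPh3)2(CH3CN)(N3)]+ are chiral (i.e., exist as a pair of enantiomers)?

Systematic placement gives 2 geometric isomers: PPh3 cis; PPh3 trans.
Each arrangement has an internal mirror plane or centre of symmetry, so none is chiral.

0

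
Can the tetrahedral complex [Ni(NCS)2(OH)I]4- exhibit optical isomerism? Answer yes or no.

Only one geometric arrangement is possible.

no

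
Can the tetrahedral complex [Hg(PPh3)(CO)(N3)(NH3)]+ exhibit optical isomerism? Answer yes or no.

yes

In a tetrahedral complex all four positions are equivalent and every pair of ligands is adjacent — there is no cis/trans distinction.
Only one geometric arrangement is possible; it has no improper symmetry element, so it exists as a pair of enantiomers (2 stereoisomers).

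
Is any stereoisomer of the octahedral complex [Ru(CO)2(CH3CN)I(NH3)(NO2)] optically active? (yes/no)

yes

The six octahedral sites form three mutually perpendicular trans pairs.
Placing the ligands in turn and identifying arrangements related by rotation or reflection leaves 9 distinct geometric isomers.
Of these, 6 lack any improper symmetry element and so occur as enantiomeric pairs, giving 9 + 6 = 15 stereoisomers in total.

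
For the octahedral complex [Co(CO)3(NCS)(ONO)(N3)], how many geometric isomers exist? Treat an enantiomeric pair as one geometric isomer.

4

Systematic placement gives 4 geometric isomers: CO mer (3 arrangements); CO fac (chiral).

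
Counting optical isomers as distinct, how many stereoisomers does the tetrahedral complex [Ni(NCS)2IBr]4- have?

1

All four vertices of a tetrahedron are equivalent and mutually adjacent, so cis/trans isomerism cannot arise.
Only one geometric arrangement is possible.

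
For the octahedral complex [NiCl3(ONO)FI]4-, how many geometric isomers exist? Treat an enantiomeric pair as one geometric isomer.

Systematic placement gives 4 geometric isomers: Cl mer (3 arrangements); Cl fac (chiral).

4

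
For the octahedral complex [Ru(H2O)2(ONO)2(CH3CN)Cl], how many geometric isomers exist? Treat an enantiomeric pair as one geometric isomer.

6

An octahedron has six vertices in three trans pairs; every non-trans pair is cis.
Systematic placement gives 6 geometric isomers: H2O trans, ONO trans; H2O cis, ONO cis (3 arrangements, 2 chiral); H2O cis, ONO trans; H2O trans, ONO cis.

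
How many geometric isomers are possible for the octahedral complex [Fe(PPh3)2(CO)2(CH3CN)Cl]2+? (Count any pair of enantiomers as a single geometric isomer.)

There are 6 geometric isomers: PPh3 trans, CO cis; PPh3 cis, CO cis (3 arrangements, 2 chiral); PPh3 trans, CO trans; PPh3 cis, CO trans.

6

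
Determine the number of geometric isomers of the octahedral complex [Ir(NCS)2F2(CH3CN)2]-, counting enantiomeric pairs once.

5

The six octahedral sites form three mutually perpendicular trans pairs.
Working through the distinct placements yields 5 geometric isomers: NCS trans, F trans, CH3CN trans; NCS cis, F cis, CH3CN trans; NCS trans, F cis, CH3CN cis; NCS cis, F cis, CH3CN cis (chiral); NCS cis, F trans, CH3CN cis.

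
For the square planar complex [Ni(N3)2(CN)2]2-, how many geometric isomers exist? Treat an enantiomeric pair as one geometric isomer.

2

Systematic placement gives 2 geometric isomers: N3 cis; N3 trans.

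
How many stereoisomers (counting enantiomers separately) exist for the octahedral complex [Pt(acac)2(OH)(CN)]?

3

The six octahedral sites form three mutually perpendicular trans pairs.
Each acac is bidentate and must span two cis positions.
The distinct arrangements are (2 in all): OH and CN mutually trans; OH and CN mutually cis (chiral).
One of these lacks any improper symmetry element and so occurs as an enantiomeric pair, giving 2 + 1 = 3 stereoisomers in total.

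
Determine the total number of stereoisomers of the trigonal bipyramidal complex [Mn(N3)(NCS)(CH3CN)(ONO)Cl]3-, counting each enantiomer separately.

20

In a trigonal bipyramid the two axial positions differ from the three equatorial ones.
Systematic enumeration (placing each ligand type in turn and discarding arrangements equivalent by rotation or reflection) gives 10 geometric isomers.
Of these, 10 lack any improper symmetry element and so occur as enantiomeric pairs, giving 10 + 10 = 20 stereoisomers in total.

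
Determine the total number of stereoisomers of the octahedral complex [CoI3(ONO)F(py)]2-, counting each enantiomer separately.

An octahedron has six vertices in three trans pairs; every non-trans pair is cis.
Working through the distinct placements yields 4 geometric isomers: I mer (3 arrangements); I fac (chiral).
One of these lacks any improper symmetry element and so occurs as an enantiomeric pair, giving 4 + 1 = 5 stereoisomers in total.

5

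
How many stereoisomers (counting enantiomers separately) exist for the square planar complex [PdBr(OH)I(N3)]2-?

In a square planar complex each vertex has one trans partner and two cis neighbours.
Systematic placement gives 3 geometric isomers: (Br/N3 trans, I/OH trans); (Br/OH trans, I/N3 trans); (Br/I trans, N3/OH trans).
Each arrangement has an internal mirror plane or centre of symmetry, so none is chiral.

3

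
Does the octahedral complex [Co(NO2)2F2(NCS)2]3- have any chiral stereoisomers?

yes

An octahedron has six vertices in three trans pairs; every non-trans pair is cis.
The distinct arrangements are (5 in all): NO2 trans, F trans, NCS trans; NO2 cis, F trans, NCS cis; NO2 trans, F cis, NCS cis; NO2 cis, F cis, NCS cis (chiral); NO2 cis, F cis, NCS trans.
One of these lacks any improper symmetry element and so occurs as an enantiomeric pair, giving 5 + 1 = 6 stereoisomers in total.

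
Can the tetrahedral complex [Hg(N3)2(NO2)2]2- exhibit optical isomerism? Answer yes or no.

All four vertices of a tetrahedron are equivalent and mutually adjacent, so cis/trans isomerism cannot arise.
Only one geometric arrangement is possible.

no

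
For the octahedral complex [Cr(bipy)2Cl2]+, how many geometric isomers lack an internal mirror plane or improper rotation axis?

1

The six octahedral sites form three mutually perpendicular trans pairs.
Each bipy is bidentate and must span two cis positions.
Systematic placement gives 2 geometric isomers: Cl trans; Cl cis (chiral).
One of these lacks any improper symmetry element and so occurs as an enantiomeric pair, giving 2 + 1 = 3 stereoisomers in total.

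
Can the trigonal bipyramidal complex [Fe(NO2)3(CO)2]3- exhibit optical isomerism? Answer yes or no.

no

In a trigonal bipyramid the two axial positions differ from the three equatorial ones.
Working through the distinct placements yields 3 geometric isomers: CO both axial; CO one axial, one equatorial; CO both equatorial.
Each arrangement has an internal mirror plane or centre of symmetry, so none is chiral.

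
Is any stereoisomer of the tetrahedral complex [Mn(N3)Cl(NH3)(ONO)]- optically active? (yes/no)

In a tetrahedral complex all four positions are equivalent and every pair of ligands is adjacent — there is no cis/trans distinction.
Only one geometric arrangement is possible; it has no improper symmetry element, so it exists as a pair of enantiomers (2 stereoisomers).

yes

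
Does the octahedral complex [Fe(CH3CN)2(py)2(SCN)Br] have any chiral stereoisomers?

The distinct arrangements are (6 in all): CH3CN cis, py trans; CH3CN cis, py cis (3 arrangements, 2 chiral); CH3CN trans, py trans; CH3CN trans, py cis.
Of these, 2 lack any improper symmetry element and so occur as enantiomeric pairs, giving 6 + 2 = 8 stereoisomers in total.

yes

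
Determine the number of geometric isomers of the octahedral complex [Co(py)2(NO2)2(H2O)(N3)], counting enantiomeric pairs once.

An octahedron has six vertices in three trans pairs; every non-trans pair is cis.
Systematic placement gives 6 geometric isomers: py trans, NO2 trans; py cis, NO2 cis (3 arrangements, 2 chiral); py trans, NO2 cis; py cis, NO2 trans.

6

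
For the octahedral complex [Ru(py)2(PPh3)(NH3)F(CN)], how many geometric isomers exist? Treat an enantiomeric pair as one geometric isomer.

9

An octahedron has six vertices in three trans pairs; every non-trans pair is cis.
Placing the ligands in turn and identifying arrangements related by rotation or reflection leaves 9 distinct geometric isomers.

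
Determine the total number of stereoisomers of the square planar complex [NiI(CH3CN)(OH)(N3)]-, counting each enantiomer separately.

A square has two trans pairs of vertices; adjacent vertices are cis.
Systematic placement gives 3 geometric isomers: (CH3CN/N3 trans, I/OH trans); (CH3CN/OH trans, I/N3 trans); (CH3CN/I trans, N3/OH trans).
Each arrangement has an internal mirror plane or centre of symmetry, so none is chiral.

3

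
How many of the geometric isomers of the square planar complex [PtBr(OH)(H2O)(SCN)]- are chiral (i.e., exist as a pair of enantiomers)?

A square has two trans pairs of vertices; adjacent vertices are cis.
There are 3 geometric isomers: (Br/OH trans, H2O/SCN trans); (Br/SCN trans, H2O/OH trans); (Br/H2O trans, OH/SCN trans).
Each arrangement has an internal mirror plane or centre of symmetry, so none is chiral.

0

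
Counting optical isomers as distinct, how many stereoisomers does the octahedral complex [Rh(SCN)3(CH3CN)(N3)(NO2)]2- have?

5

In an octahedral complex each vertex has one trans partner and four cis neighbours.
There are 4 geometric isomers: SCN mer (3 arrangements); SCN fac (chiral).
One of these lacks any improper symmetry element and so occurs as an enantiomeric pair, giving 4 + 1 = 5 stereoisomers in total.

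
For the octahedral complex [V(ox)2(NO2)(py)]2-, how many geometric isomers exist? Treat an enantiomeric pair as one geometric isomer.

The six octahedral sites form three mutually perpendicular trans pairs.
Each ox is bidentate and must span two cis positions.
There are 2 geometric isomers: NO2 and py mutually cis (chiral); NO2 and py mutually trans.

2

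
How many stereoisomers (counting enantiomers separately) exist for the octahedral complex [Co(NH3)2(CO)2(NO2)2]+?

6

The six octahedral sites form three mutually perpendicular trans pairs.
There are 5 geometric isomers: NH3 trans, CO trans, NO2 trans; NH3 cis, CO trans, NO2 cis; NH3 cis, CO cis, NO2 trans; NH3 cis, CO cis, NO2 cis (chiral); NH3 trans, CO cis, NO2 cis.
One of these lacks any improper symmetry element and so occurs as an enantiomeric pair, giving 5 + 1 = 6 stereoisomers in total.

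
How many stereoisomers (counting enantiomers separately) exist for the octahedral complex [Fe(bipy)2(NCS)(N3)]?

The six octahedral sites form three mutually perpendicular trans pairs.
Each bipy is bidentate and must span two cis positions.
The distinct arrangements are (2 in all): NCS and N3 mutually trans; NCS and N3 mutually cis (chiral).
One of these lacks any improper symmetry element and so occurs as an enantiomeric pair, giving 2 + 1 = 3 stereoisomers in total.

3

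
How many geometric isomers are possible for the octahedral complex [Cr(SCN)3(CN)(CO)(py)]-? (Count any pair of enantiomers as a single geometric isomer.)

There are 4 geometric isomers: SCN mer (3 arrangements); SCN fac (chiral).

4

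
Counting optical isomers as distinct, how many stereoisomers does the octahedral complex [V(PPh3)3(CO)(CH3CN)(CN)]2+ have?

5

Systematic placement gives 4 geometric isomers: PPh3 mer (3 arrangements); PPh3 fac (chiral).
One of these lacks any improper symmetry element and so occurs as an enantiomeric pair, giving 4 + 1 = 5 stereoisomers in total.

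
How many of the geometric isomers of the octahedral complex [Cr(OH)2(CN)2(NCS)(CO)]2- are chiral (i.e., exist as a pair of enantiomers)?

In an octahedral complex each vertex has one trans partner and four cis neighbours.
The distinct arrangements are (6 in all): OH trans, CN trans; OH cis, CN trans; OH trans, CN cis; OH cis, CN cis (3 arrangements, 2 chiral).
Of these, 2 lack any improper symmetry element and so occur as enantiomeric pairs, giving 6 + 2 = 8 stereoisomers in total.

2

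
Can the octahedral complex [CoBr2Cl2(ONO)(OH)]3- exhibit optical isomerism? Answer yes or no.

Systematic placement gives 6 geometric isomers: Br trans, Cl trans; Br trans, Cl cis; Br cis, Cl cis (3 arrangements, 2 chiral); Br cis, Cl trans.
Of these, 2 lack any improper symmetry element and so occur as enantiomeric pairs, giving 6 + 2 = 8 stereoisomers in total.

yes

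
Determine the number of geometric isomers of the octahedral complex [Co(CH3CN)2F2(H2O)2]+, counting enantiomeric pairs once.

In an octahedral complex each vertex has one trans partner and four cis neighbours.
There are 5 geometric isomers: CH3CN trans, F trans, H2O trans; CH3CN trans, F cis, H2O cis; CH3CN cis, F cis, H2O trans; CH3CN cis, F cis, H2O cis (chiral); CH3CN cis, F trans, H2O cis.

5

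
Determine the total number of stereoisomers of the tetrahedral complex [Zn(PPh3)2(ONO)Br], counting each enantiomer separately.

1

All four vertices of a tetrahedron are equivalent and mutually adjacent, so cis/trans isomerism cannot arise.
Only one geometric arrangement is possible.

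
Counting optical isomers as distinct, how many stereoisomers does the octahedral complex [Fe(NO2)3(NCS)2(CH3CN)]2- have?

3

The six octahedral sites form three mutually perpendicular trans pairs.
Working through the distinct placements yields 3 geometric isomers: NO2 mer, NCS cis; NO2 mer, NCS trans; NO2 fac, NCS cis.
Each arrangement has an internal mirror plane or centre of symmetry, so none is chiral.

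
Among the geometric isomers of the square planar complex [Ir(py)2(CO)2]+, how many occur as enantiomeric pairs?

A square has two trans pairs of vertices; adjacent vertices are cis.
Working through the distinct placements yields 2 geometric isomers: py cis; py trans.
Each arrangement has an internal mirror plane or centre of symmetry, so none is chiral.

0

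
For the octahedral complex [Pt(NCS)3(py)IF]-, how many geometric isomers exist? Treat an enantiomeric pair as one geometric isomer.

An octahedron has six vertices in three trans pairs; every non-trans pair is cis.
Systematic placement gives 4 geometric isomers: NCS mer (3 arrangements); NCS fac (chiral).

4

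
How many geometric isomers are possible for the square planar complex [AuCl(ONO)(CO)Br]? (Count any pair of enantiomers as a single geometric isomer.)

In a square planar complex each vertex has one trans partner and two cis neighbours.
Systematic placement gives 3 geometric isomers: (Br/Cl trans, CO/ONO trans); (Br/ONO trans, CO/Cl trans); (Br/CO trans, Cl/ONO trans).

3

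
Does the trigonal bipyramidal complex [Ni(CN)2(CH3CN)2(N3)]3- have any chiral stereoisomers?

A trigonal bipyramid has two axial and three equatorial sites, which are chemically inequivalent.
Systematic enumeration (placing each ligand type in turn and discarding arrangements equivalent by rotation or reflection) gives 5 geometric isomers.
One of these lacks any improper symmetry element and so occurs as an enantiomeric pair, giving 5 + 1 = 6 stereoisomers in total.

yes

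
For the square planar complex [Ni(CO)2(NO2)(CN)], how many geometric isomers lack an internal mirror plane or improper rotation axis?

Systematic placement gives 2 geometric isomers: CO cis; CO trans.
Each arrangement has an internal mirror plane or centre of symmetry, so none is chiral.

0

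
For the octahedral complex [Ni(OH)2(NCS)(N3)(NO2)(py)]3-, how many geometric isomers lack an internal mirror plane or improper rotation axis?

In an octahedral complex each vertex has one trans partner and four cis neighbours.
Systematic enumeration (placing each ligand type in turn and discarding arrangements equivalent by rotation or reflection) gives 9 geometric isomers.
Of these, 6 lack any improper symmetry element and so occur as enantiomeric pairs, giving 9 + 6 = 15 stereoisomers in total.

6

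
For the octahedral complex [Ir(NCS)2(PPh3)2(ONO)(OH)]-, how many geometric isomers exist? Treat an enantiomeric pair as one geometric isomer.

An octahedron has six vertices in three trans pairs; every non-trans pair is cis.
Working through the distinct placements yields 6 geometric isomers: NCS trans, PPh3 trans; NCS trans, PPh3 cis; NCS cis, PPh3 trans; NCS cis, PPh3 cis (3 arrangements, 2 chiral).

6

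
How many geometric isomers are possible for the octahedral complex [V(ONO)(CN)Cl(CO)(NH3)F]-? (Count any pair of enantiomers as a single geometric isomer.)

The six octahedral sites form three mutually perpendicular trans pairs.
Exhaustive case analysis gives 15 geometric isomers.

15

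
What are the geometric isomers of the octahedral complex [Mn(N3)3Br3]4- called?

fac and mer

In an octahedral complex each vertex has one trans partner and four cis neighbours.
Working through the distinct placements yields 2 geometric isomers: N3 mer; N3 fac.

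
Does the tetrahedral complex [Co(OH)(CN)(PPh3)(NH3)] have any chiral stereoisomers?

In a tetrahedral complex all four positions are equivalent and every pair of ligands is adjacent — there is no cis/trans distinction.
Only one geometric arrangement is possible; it has no improper symmetry element, so it exists as a pair of enantiomers (2 stereoisomers).

yes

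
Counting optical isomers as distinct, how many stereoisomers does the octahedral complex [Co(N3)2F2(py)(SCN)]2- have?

The six octahedral sites form three mutually perpendicular trans pairs.
Working through the distinct placements yields 6 geometric isomers: N3 trans, F trans; N3 cis, F trans; N3 cis, F cis (3 arrangements, 2 chiral); N3 trans, F cis.
Of these, 2 lack any improper symmetry element and so occur as enantiomeric pairs, giving 6 + 2 = 8 stereoisomers in total.

8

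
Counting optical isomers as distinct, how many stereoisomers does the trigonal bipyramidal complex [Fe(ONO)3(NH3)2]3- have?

3

A trigonal bipyramid has two axial and three equatorial sites, which are chemically inequivalent.
Working through the distinct placements yields 3 geometric isomers: NH3 both axial; NH3 one axial, one equatorial; NH3 both equatorial.
Each arrangement has an internal mirror plane or centre of symmetry, so none is chiral.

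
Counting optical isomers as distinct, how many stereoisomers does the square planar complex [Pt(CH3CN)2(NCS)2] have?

A square has two trans pairs of vertices; adjacent vertices are cis.
The distinct arrangements are (2 in all): CH3CN cis; CH3CN trans.
Each arrangement has an internal mirror plane or centre of symmetry, so none is chiral.

2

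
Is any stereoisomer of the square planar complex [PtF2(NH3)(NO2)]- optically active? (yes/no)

no

In a square planar complex each vertex has one trans partner and two cis neighbours.
Systematic placement gives 2 geometric isomers: F cis; F trans.
Each arrangement has an internal mirror plane or centre of symmetry, so none is chiral.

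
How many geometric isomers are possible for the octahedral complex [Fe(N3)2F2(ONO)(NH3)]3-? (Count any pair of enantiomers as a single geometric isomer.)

6

The distinct arrangements are (6 in all): N3 trans, F trans; N3 cis, F trans; N3 cis, F cis (3 arrangements, 2 chiral); N3 trans, F cis.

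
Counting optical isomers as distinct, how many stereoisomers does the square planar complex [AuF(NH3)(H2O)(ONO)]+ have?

3

Working through the distinct placements yields 3 geometric isomers: (F/NH3 trans, H2O/ONO trans); (F/ONO trans, H2O/NH3 trans); (F/H2O trans, NH3/ONO trans).
Each arrangement has an internal mirror plane or centre of symmetry, so none is chiral.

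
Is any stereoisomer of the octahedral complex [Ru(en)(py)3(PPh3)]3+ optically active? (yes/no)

In an octahedral complex each vertex has one trans partner and four cis neighbours.
Each en is bidentate and must span two cis positions.
Working through the distinct placements yields 2 geometric isomers: py mer; py fac.
Each arrangement has an internal mirror plane or centre of symmetry, so none is chiral.

no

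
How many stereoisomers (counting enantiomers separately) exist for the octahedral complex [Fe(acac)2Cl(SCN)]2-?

3

In an octahedral complex each vertex has one trans partner and four cis neighbours.
Each acac is bidentate and must span two cis positions.
The distinct arrangements are (2 in all): Cl and SCN mutually trans; Cl and SCN mutually cis (chiral).
One of these lacks any improper symmetry element and so occurs as an enantiomeric pair, giving 2 + 1 = 3 stereoisomers in total.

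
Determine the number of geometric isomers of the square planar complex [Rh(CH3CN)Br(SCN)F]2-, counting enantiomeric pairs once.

In a square planar complex each vertex has one trans partner and two cis neighbours.
Systematic placement gives 3 geometric isomers: (Br/F trans, CH3CN/SCN trans); (Br/SCN trans, CH3CN/F trans); (Br/CH3CN trans, F/SCN trans).

3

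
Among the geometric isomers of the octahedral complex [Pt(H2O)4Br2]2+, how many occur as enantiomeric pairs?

An octahedron has six vertices in three trans pairs; every non-trans pair is cis.
Working through the distinct placements yields 2 geometric isomers: Br trans; Br cis.
Each arrangement has an internal mirror plane or centre of symmetry, so none is chiral.

0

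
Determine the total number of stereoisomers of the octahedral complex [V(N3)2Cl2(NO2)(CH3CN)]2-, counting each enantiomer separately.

8

In an octahedral complex each vertex has one trans partner and four cis neighbours.
The distinct arrangements are (6 in all): N3 cis, Cl cis (3 arrangements, 2 chiral); N3 trans, Cl cis; N3 cis, Cl trans; N3 trans, Cl trans.
Of these, 2 lack any improper symmetry element and so occur as enantiomeric pairs, giving 6 + 2 = 8 stereoisomers in total.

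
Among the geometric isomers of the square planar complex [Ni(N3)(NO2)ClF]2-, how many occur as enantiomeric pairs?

0

In a square planar complex each vertex has one trans partner and two cis neighbours.
The distinct arrangements are (3 in all): (Cl/N3 trans, F/NO2 trans); (Cl/NO2 trans, F/N3 trans); (Cl/F trans, N3/NO2 trans).
Each arrangement has an internal mirror plane or centre of symmetry, so none is chiral.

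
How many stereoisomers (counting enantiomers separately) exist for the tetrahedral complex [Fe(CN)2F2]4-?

All four vertices of a tetrahedron are equivalent and mutually adjacent, so cis/trans isomerism cannot arise.
Only one geometric arrangement is possible.

1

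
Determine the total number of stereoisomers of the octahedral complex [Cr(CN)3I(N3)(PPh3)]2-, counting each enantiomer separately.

Systematic placement gives 4 geometric isomers: CN mer (3 arrangements); CN fac (chiral).
One of these lacks any improper symmetry element and so occurs as an enantiomeric pair, giving 4 + 1 = 5 stereoisomers in total.

5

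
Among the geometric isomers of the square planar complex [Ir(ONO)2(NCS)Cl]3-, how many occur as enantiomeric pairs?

A square has two trans pairs of vertices; adjacent vertices are cis.
Systematic placement gives 2 geometric isomers: ONO cis; ONO trans.
Each arrangement has an internal mirror plane or centre of symmetry, so none is chiral.

0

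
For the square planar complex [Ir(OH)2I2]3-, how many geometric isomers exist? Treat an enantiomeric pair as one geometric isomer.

A square has two trans pairs of vertices; adjacent vertices are cis.
There are 2 geometric isomers: OH cis; OH trans.

2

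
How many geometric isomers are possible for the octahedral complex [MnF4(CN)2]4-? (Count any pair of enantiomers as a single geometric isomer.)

2

In an octahedral complex each vertex has one trans partner and four cis neighbours.
There are 2 geometric isomers: CN trans; CN cis.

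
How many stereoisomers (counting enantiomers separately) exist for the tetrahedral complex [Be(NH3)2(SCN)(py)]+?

Only one geometric arrangement is possible.

1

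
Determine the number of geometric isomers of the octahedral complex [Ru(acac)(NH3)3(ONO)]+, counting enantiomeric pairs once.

In an octahedral complex each vertex has one trans partner and four cis neighbours.
Each acac is bidentate and must span two cis positions.
Systematic placement gives 2 geometric isomers: NH3 mer; NH3 fac.

2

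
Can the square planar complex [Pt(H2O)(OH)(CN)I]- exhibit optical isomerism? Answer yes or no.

no

A square has two trans pairs of vertices; adjacent vertices are cis.
Working through the distinct placements yields 3 geometric isomers: (CN/I trans, H2O/OH trans); (CN/OH trans, H2O/I trans); (CN/H2O trans, I/OH trans).
Each arrangement has an internal mirror plane or centre of symmetry, so none is chiral.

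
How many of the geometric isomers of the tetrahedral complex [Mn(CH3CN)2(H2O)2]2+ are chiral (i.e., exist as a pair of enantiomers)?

0

In a tetrahedral complex all four positions are equivalent and every pair of ligands is adjacent — there is no cis/trans distinction.
Only one geometric arrangement is possible.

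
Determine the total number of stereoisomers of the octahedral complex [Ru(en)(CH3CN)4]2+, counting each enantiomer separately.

1

An octahedron has six vertices in three trans pairs; every non-trans pair is cis.
Each en is bidentate and must span two cis positions.
Only one geometric arrangement is possible.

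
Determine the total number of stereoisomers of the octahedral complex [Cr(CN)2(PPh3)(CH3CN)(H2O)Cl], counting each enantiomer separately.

15

The six octahedral sites form three mutually perpendicular trans pairs.
Exhaustive case analysis gives 9 geometric isomers.
Of these, 6 lack any improper symmetry element and so occur as enantiomeric pairs, giving 9 + 6 = 15 stereoisomers in total.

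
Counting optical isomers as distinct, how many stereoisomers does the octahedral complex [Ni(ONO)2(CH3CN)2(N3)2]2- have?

6

The six octahedral sites form three mutually perpendicular trans pairs.
There are 5 geometric isomers: ONO trans, CH3CN trans, N3 trans; ONO cis, CH3CN trans, N3 cis; ONO trans, CH3CN cis, N3 cis; ONO cis, CH3CN cis, N3 cis (chiral); ONO cis, CH3CN cis, N3 trans.
One of these lacks any improper symmetry element and so occurs as an enantiomeric pair, giving 5 + 1 = 6 stereoisomers in total.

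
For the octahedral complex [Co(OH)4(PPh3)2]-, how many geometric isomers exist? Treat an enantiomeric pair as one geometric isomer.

In an octahedral complex each vertex has one trans partner and four cis neighbours.
The distinct arrangements are (2 in all): PPh3 trans; PPh3 cis.

2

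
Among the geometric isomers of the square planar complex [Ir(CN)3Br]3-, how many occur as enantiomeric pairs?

0

Only one geometric arrangement is possible.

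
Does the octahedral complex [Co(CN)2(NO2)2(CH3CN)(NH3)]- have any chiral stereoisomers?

Systematic placement gives 6 geometric isomers: CN cis, NO2 trans; CN cis, NO2 cis (3 arrangements, 2 chiral); CN trans, NO2 trans; CN trans, NO2 cis.
Of these, 2 lack any improper symmetry element and so occur as enantiomeric pairs, giving 6 + 2 = 8 stereoisomers in total.

yes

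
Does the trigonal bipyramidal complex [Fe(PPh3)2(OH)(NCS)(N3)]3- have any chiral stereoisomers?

yes

Placing the ligands in turn and identifying arrangements related by rotation or reflection leaves 7 distinct geometric isomers.
Of these, 3 lack any improper symmetry element and so occur as enantiomeric pairs, giving 7 + 3 = 10 stereoisomers in total.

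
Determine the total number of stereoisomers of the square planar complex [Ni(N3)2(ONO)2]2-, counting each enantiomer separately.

Systematic placement gives 2 geometric isomers: N3 cis; N3 trans.
Each arrangement has an internal mirror plane or centre of symmetry, so none is chiral.

2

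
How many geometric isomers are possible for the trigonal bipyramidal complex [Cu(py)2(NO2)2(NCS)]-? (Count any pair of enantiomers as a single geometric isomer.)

5

A trigonal bipyramid has two axial and three equatorial sites, which are chemically inequivalent.
Placing the ligands in turn and identifying arrangements related by rotation or reflection leaves 5 distinct geometric isomers.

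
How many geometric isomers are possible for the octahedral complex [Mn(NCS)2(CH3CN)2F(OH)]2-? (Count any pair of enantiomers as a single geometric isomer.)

6

In an octahedral complex each vertex has one trans partner and four cis neighbours.
There are 6 geometric isomers: NCS cis, CH3CN trans; NCS trans, CH3CN trans; NCS cis, CH3CN cis (3 arrangements, 2 chiral); NCS trans, CH3CN cis.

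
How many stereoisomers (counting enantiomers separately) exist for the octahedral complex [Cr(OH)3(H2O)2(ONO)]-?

Working through the distinct placements yields 3 geometric isomers: OH mer, H2O trans; OH fac, H2O cis; OH mer, H2O cis.
Each arrangement has an internal mirror plane or centre of symmetry, so none is chiral.

3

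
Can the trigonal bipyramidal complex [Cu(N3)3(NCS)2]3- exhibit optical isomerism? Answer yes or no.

no

In a trigonal bipyramid the two axial positions differ from the three equatorial ones.
There are 3 geometric isomers: NCS both equatorial; NCS one axial, one equatorial; NCS both axial.
Each arrangement has an internal mirror plane or centre of symmetry, so none is chiral.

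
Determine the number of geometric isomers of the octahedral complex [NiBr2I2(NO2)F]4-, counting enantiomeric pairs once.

In an octahedral complex each vertex has one trans partner and four cis neighbours.
There are 6 geometric isomers: Br trans, I cis; Br trans, I trans; Br cis, I cis (3 arrangements, 2 chiral); Br cis, I trans.

6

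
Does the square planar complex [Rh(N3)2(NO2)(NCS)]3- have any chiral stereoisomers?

The distinct arrangements are (2 in all): N3 cis; N3 trans.
Each arrangement has an internal mirror plane or centre of symmetry, so none is chiral.

no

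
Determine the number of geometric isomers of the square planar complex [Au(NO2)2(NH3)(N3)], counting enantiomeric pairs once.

2

The distinct arrangements are (2 in all): NO2 cis; NO2 trans.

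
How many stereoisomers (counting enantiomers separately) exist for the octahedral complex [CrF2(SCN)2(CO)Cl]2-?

8

The six octahedral sites form three mutually perpendicular trans pairs.
There are 6 geometric isomers: F trans, SCN trans; F cis, SCN cis (3 arrangements, 2 chiral); F cis, SCN trans; F trans, SCN cis.
Of these, 2 lack any improper symmetry element and so occur as enantiomeric pairs, giving 6 + 2 = 8 stereoisomers in total.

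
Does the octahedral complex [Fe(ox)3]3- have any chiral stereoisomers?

Each ox is bidentate and must span two cis positions.
Only one geometric arrangement is possible; it has no improper symmetry element, so it exists as a pair of enantiomers (2 stereoisomers).

yes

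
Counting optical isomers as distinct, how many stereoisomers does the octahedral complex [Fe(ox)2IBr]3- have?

An octahedron has six vertices in three trans pairs; every non-trans pair is cis.
Each ox is bidentate and must span two cis positions.
Systematic placement gives 2 geometric isomers: I and Br mutually trans; I and Br mutually cis (chiral).
One of these lacks any improper symmetry element and so occurs as an enantiomeric pair, giving 2 + 1 = 3 stereoisomers in total.

3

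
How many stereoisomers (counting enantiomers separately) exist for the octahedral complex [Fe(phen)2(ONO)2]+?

Each phen is bidentate and must span two cis positions.
There are 2 geometric isomers: ONO trans; ONO cis (chiral).
One of these lacks any improper symmetry element and so occurs as an enantiomeric pair, giving 2 + 1 = 3 stereoisomers in total.

3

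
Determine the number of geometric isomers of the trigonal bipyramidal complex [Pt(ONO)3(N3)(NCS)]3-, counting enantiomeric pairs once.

The distinct arrangements are (4 in all): N3 axial, NCS axial; N3 axial, NCS equatorial; N3 equatorial, NCS axial; N3 equatorial, NCS equatorial.

4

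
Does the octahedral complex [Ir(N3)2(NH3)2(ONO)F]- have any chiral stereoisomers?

yes

There are 6 geometric isomers: N3 cis, NH3 cis (3 arrangements, 2 chiral); N3 cis, NH3 trans; N3 trans, NH3 cis; N3 trans, NH3 trans.
Of these, 2 lack any improper symmetry element and so occur as enantiomeric pairs, giving 6 + 2 = 8 stereoisomers in total.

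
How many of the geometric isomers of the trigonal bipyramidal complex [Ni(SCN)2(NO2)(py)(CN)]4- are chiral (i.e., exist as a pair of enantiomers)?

A trigonal bipyramid has two axial and three equatorial sites, which are chemically inequivalent.
Placing the ligands in turn and identifying arrangements related by rotation or reflection leaves 7 distinct geometric isomers.
Of these, 3 lack any improper symmetry element and so occur as enantiomeric pairs, giving 7 + 3 = 10 stereoisomers in total.

3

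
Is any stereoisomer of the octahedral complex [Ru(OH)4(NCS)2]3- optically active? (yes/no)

no

The distinct arrangements are (2 in all): NCS trans; NCS cis.
Each arrangement has an internal mirror plane or centre of symmetry, so none is chiral.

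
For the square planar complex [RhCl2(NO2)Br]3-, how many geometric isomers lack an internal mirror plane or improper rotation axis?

0

In a square planar complex each vertex has one trans partner and two cis neighbours.
Working through the distinct placements yields 2 geometric isomers: Cl cis; Cl trans.
Each arrangement has an internal mirror plane or centre of symmetry, so none is chiral.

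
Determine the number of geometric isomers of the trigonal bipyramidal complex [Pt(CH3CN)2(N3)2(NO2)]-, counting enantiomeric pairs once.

A trigonal bipyramid has two axial and three equatorial sites, which are chemically inequivalent.
Exhaustive case analysis gives 5 geometric isomers.

5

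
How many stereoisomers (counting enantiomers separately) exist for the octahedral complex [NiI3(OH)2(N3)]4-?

The six octahedral sites form three mutually perpendicular trans pairs.
There are 3 geometric isomers: I mer, OH trans; I mer, OH cis; I fac, OH cis.
Each arrangement has an internal mirror plane or centre of symmetry, so none is chiral.

3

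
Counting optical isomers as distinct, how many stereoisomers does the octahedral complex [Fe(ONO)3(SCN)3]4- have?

2

In an octahedral complex each vertex has one trans partner and four cis neighbours.
Systematic placement gives 2 geometric isomers: ONO mer; ONO fac.
Each arrangement has an internal mirror plane or centre of symmetry, so none is chiral.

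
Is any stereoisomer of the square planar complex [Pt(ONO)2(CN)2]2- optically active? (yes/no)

There are 2 geometric isomers: ONO cis; ONO trans.
Each arrangement has an internal mirror plane or centre of symmetry, so none is chiral.

no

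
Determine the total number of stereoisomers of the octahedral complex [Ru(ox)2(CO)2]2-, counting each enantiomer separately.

The six octahedral sites form three mutually perpendicular trans pairs.
Each ox is bidentate and must span two cis positions.
Working through the distinct placements yields 2 geometric isomers: CO trans; CO cis (chiral).
One of these lacks any improper symmetry element and so occurs as an enantiomeric pair, giving 2 + 1 = 3 stereoisomers in total.

3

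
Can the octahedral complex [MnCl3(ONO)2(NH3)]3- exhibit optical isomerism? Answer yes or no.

The six octahedral sites form three mutually perpendicular trans pairs.
Working through the distinct placements yields 3 geometric isomers: Cl mer, ONO trans; Cl mer, ONO cis; Cl fac, ONO cis.
Each arrangement has an internal mirror plane or centre of symmetry, so none is chiral.

no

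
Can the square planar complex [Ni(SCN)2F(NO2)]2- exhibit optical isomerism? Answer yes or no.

In a square planar complex each vertex has one trans partner and two cis neighbours.
Working through the distinct placements yields 2 geometric isomers: SCN cis; SCN trans.
Each arrangement has an internal mirror plane or centre of symmetry, so none is chiral.

no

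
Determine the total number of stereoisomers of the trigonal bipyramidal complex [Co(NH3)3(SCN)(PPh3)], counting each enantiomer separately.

A trigonal bipyramid has two axial and three equatorial sites, which are chemically inequivalent.
The distinct arrangements are (4 in all): SCN equatorial, PPh3 equatorial; SCN equatorial, PPh3 axial; SCN axial, PPh3 equatorial; SCN axial, PPh3 axial.
Each arrangement has an internal mirror plane or centre of symmetry, so none is chiral.

4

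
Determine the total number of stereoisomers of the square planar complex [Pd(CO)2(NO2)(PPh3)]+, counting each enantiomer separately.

2

The distinct arrangements are (2 in all): CO cis; CO trans.
Each arrangement has an internal mirror plane or centre of symmetry, so none is chiral.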